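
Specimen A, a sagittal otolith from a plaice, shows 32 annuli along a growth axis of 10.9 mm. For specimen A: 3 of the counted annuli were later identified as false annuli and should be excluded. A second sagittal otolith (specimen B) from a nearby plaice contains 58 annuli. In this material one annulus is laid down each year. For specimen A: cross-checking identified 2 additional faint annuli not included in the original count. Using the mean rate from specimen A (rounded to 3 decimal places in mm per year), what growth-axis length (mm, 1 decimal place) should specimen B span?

20.4 mm

Specimen A: true annulus count = 32 − 3 + 2 = 31.
A: Mean rate = 10.9 mm / 31 years ≈ 0.352 mm per year.
Length of B = 0.352 × 58 = 20.4 mm.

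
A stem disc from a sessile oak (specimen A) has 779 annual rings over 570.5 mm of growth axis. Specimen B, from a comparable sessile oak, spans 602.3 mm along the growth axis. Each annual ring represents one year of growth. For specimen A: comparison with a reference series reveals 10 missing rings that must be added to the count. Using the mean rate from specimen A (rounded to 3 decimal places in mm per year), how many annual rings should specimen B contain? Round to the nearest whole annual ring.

Specimen A: correcting the raw count gives 779 + 10 = 789 true annual rings.
A: 570.5 mm over 789 years gives 570.5 / 789 ≈ 0.723 mm/year.
B spans 602.3 / 0.723 = 833.06 years ≈ 833 annual rings.

833 annual rings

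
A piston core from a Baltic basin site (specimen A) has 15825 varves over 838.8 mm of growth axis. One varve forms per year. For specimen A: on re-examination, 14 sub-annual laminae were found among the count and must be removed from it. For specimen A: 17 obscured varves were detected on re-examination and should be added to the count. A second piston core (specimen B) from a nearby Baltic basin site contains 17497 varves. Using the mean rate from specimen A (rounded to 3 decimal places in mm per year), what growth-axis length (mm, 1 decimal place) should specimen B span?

Specimen A: adjusted count: 15825 − 14 + 17 = 15828 varves.
A: Extension rate ≈ 838.8 / 15828 = 0.053 mm/yr.
For B, 0.053 mm/year × 17497 years = 927.3 mm.

927.3 mm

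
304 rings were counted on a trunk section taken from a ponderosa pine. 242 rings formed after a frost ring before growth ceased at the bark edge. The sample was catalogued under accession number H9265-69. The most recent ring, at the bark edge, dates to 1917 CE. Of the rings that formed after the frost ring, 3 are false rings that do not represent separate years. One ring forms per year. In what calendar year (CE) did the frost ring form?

1678 CE

242 rings formed after the frost ring.
Excluding 3 false rings: 242 − 3 = 239.
1917 − 239 = 1678 CE.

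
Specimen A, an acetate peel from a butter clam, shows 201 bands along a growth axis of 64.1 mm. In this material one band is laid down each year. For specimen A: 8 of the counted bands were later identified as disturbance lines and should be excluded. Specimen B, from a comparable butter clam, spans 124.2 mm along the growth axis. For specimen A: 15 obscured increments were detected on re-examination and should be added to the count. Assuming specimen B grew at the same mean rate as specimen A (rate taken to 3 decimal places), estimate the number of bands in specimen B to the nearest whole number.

Specimen A: correcting the raw count gives 201 − 8 + 15 = 208 true bands.
A: Mean rate = 64.1 mm / 208 years ≈ 0.308 mm/year.
Specimen B: 124.2 mm / 0.308 mm per year = 403.25 years ≈ 403 bands.

403 bands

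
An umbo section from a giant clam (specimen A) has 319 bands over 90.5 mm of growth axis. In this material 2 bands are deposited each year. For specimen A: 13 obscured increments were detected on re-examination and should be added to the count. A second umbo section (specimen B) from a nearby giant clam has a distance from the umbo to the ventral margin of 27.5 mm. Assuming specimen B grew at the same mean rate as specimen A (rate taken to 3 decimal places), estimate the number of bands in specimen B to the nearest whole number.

101 bands

Specimen A: after corrections the count is 319 + 13 = 332 bands.
Specimen A: dividing by 2 bands per year: 332 / 2 = 166 years.
A: Extension rate ≈ 90.5 / 166 = 0.545 mm per year.
B spans 27.5 / 0.545 = 50.46 years; at 2 bands per year that is 50.46 × 2 ≈ 101 bands.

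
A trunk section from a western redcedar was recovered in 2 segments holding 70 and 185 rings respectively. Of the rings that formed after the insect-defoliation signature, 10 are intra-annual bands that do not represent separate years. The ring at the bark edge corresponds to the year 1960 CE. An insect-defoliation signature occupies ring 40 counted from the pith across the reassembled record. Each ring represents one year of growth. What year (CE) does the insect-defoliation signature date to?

Total rings = 70 + 185 = 255.
255 − 40 = 215 rings lie beyond the insect-defoliation signature toward the bark edge.
215 − 10 false = 205 true rings after the insect-defoliation signature.
1960 − 205 = 1755 CE.

1755 CE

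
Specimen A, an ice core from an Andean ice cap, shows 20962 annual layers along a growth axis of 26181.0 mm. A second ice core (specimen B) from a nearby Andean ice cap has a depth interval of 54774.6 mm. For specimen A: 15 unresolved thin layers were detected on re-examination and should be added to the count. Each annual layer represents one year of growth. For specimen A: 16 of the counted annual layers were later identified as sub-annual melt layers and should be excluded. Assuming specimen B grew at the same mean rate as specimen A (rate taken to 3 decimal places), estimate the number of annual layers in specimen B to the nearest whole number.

Specimen A: correcting the raw count gives 20962 − 16 + 15 = 20961 true annual layers.
A: Mean rate = 26181.0 mm / 20961 years ≈ 1.249 mm/year.
B spans 54774.6 / 1.249 = 43854.76 years ≈ 43855 annual layers.

43855 annual layers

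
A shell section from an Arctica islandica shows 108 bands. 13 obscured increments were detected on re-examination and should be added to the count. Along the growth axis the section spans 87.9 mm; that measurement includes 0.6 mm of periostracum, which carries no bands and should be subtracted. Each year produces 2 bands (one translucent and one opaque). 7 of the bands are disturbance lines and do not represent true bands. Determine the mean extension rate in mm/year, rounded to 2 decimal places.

1.53 mm/year

True band count = 108 − 7 + 13 = 114.
Dividing by 2 bands per year: 114 / 2 = 57 years.
Removing the 0.6 mm offcut leaves 87.9 − 0.6 = 87.3 mm.
87.3 mm over 57 years gives 87.3 / 57 ≈ 1.53 mm/year.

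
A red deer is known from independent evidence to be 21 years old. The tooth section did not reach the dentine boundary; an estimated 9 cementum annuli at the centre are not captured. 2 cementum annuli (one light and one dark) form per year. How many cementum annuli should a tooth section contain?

33 cementum annuli

Expected cementum annuli: 21 × 2 = 42.
Subtracting the 9 cementum annuli not captured gives 42 − 9 = 33 cementum annuli in the record.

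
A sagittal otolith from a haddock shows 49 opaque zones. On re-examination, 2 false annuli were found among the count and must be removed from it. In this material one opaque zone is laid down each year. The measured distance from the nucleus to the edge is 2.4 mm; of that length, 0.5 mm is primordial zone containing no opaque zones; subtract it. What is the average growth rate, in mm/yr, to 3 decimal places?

0.040 mm/yr

Adjusted count: 49 − 2 = 47 opaque zones.
The growth record spans 2.4 − 0.5 = 1.9 mm.
Extension rate ≈ 1.9 / 47 = 0.040 mm/yr.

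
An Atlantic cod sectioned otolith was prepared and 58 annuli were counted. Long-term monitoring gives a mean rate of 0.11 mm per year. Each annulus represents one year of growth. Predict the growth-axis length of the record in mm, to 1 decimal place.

6.4 mm

58 years of growth are recorded.
58 years at 0.11 mm/year gives 0.11 × 58 = 6.4 mm.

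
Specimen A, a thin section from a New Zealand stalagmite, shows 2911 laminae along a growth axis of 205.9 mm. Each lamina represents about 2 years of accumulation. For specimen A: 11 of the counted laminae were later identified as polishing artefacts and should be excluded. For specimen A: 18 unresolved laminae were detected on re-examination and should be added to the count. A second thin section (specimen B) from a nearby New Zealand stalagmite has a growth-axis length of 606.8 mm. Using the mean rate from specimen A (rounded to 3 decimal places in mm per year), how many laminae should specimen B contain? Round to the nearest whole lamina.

Specimen A: correcting the raw count gives 2911 − 11 + 18 = 2918 true laminae.
Specimen A: 2918 laminae at 2 years each span 2918 × 2 = 5836 years.
A: 205.9 mm over 5836 years gives 205.9 / 5836 ≈ 0.035 mm per year.
For B, 606.8 / 0.035 = 17337.14 years; at 2 years per lamina that is 17337.14 / 2 ≈ 8669 laminae.

8669 laminae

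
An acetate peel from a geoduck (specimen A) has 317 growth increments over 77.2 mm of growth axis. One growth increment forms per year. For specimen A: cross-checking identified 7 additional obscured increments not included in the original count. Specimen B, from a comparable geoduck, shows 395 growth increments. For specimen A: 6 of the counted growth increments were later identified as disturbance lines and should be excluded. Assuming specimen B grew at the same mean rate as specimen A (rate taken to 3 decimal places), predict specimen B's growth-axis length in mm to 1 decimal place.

Specimen A: true growth increment count = 317 − 6 + 7 = 318.
A: Extension rate ≈ 77.2 / 318 = 0.243 mm per year.
B's length ≈ 0.243 × 395 = 96.0 mm.

96.0 mm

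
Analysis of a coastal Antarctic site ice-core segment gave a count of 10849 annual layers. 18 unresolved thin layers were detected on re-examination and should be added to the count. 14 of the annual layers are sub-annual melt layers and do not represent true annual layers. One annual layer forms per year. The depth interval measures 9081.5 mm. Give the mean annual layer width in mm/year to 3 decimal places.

Adjusted count: 10849 − 14 + 18 = 10853 annual layers.
Extension rate ≈ 9081.5 / 10853 = 0.837 mm/year.

0.837 mm/year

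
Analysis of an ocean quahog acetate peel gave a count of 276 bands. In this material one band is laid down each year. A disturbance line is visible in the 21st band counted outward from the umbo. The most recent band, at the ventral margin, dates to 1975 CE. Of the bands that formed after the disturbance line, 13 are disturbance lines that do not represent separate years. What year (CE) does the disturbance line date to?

1733 CE

The disturbance line sits at band 21 from the umbo, so 276 − 21 = 255 bands formed after it.
255 − 13 false = 242 true bands after the disturbance line.
1975 − 242 = 1733 CE.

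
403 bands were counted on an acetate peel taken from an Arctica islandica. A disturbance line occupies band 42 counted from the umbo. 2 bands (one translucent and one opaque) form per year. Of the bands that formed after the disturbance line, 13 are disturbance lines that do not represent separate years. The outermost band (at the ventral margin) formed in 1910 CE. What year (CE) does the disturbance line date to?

1736 CE

The disturbance line sits at band 42 from the umbo, so 403 − 42 = 361 bands formed after it.
Removing the 13 false bands leaves 361 − 13 = 348 true bands beyond the disturbance line.
Dividing by 2 bands per year: 348 / 2 = 174 years.
1910 − 174 = 1736 CE.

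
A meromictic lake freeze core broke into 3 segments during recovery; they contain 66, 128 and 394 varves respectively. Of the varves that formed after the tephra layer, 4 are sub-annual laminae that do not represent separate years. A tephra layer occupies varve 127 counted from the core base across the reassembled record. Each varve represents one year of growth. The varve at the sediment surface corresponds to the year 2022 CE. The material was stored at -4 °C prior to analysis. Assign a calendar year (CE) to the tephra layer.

1565 CE

Total varves = 66 + 128 + 394 = 588.
588 − 127 = 461 varves lie beyond the tephra layer toward the sediment surface.
Excluding 4 false varves: 461 − 4 = 457.
Counting back 457 years from 2022 CE places the tephra layer in 2022 − 457 = 1565 CE.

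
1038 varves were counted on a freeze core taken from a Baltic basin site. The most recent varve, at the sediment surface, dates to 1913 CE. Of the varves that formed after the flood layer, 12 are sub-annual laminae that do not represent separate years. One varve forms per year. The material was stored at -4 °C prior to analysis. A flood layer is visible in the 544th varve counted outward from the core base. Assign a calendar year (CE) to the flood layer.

The flood layer sits at varve 544 from the core base, so 1038 − 544 = 494 varves formed after it.
Excluding 12 false varves: 494 − 12 = 482.
The varve at the sediment surface is 1913 CE, so the flood layer dates to 1913 − 482 = 1431 CE.

1431 CE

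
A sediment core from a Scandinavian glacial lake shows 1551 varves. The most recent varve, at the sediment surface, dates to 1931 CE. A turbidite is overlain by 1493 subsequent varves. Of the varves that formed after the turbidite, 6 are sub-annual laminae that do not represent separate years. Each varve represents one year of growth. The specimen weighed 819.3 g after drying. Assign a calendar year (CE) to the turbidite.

444 CE

1493 varves formed after the turbidite.
1493 − 6 false = 1487 true varves after the turbidite.
Counting back 1487 years from 1931 CE places the turbidite in 1931 − 1487 = 444 CE.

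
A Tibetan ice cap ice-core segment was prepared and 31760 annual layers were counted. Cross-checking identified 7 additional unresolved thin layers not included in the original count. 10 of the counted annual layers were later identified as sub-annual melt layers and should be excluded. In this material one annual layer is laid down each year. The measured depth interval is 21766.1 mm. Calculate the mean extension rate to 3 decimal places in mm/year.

Correcting the raw count gives 31760 − 10 + 7 = 31757 true annual layers.
21766.1 mm over 31757 years gives 21766.1 / 31757 ≈ 0.685 mm/year.

0.685 mm/year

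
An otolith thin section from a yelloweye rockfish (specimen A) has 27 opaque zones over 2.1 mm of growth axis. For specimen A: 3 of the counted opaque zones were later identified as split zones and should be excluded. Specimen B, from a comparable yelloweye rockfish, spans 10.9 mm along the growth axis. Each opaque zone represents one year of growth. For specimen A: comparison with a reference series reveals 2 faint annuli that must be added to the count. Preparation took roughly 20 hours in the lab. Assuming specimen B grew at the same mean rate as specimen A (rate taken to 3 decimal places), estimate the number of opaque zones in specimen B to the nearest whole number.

135 opaque zones

Specimen A: correcting the raw count gives 27 − 3 + 2 = 26 true opaque zones.
A: Extension rate ≈ 2.1 / 26 = 0.081 mm per year.
B spans 10.9 / 0.081 = 134.57 years ≈ 135 opaque zones.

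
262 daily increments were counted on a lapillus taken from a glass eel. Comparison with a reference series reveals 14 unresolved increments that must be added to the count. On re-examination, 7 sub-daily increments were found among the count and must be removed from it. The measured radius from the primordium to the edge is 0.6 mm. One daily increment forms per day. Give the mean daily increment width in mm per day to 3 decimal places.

0.002 mm per day

After corrections the count is 262 − 7 + 14 = 269 daily increments.
0.6 mm over 269 days gives 0.6 / 269 ≈ 0.002 mm per day.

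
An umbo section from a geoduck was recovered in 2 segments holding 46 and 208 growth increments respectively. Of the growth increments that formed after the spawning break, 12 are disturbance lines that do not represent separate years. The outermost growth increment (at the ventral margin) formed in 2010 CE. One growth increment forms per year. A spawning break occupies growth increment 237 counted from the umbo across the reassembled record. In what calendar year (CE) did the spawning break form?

Total growth increments = 46 + 208 = 254.
254 − 237 = 17 growth increments lie beyond the spawning break toward the ventral margin.
Excluding 12 false growth increments: 17 − 12 = 5.
2010 − 5 = 2005 CE.

2005 CE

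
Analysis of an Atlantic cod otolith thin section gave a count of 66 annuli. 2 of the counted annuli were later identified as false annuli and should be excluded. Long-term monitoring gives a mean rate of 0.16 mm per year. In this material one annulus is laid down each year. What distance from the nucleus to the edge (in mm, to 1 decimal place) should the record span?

10.2 mm

Adjusted count: 66 − 2 = 64 annuli.
Length ≈ 0.16 × 64 = 10.2 mm.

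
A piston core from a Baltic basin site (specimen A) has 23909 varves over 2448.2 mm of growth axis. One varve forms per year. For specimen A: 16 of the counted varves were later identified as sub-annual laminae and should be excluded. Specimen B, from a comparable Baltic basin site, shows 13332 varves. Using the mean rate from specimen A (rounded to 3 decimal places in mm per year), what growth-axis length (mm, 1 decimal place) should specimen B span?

1359.9 mm

Specimen A: true varve count = 23909 − 16 = 23893.
A: Extension rate ≈ 2448.2 / 23893 = 0.102 mm/year.
For B, 0.102 mm/year × 13332 years = 1359.9 mm.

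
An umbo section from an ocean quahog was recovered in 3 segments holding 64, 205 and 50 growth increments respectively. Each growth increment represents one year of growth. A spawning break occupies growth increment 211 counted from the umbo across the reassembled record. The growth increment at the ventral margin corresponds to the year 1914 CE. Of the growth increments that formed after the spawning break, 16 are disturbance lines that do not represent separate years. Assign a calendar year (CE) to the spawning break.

Total growth increments = 64 + 205 + 50 = 319.
Between growth increment 211 and the ventral margin there are 319 − 211 = 108 growth increments.
108 − 16 false = 92 true growth increments after the spawning break.
Counting back 92 years from 1914 CE places the spawning break in 1914 − 92 = 1822 CE.

1822 CE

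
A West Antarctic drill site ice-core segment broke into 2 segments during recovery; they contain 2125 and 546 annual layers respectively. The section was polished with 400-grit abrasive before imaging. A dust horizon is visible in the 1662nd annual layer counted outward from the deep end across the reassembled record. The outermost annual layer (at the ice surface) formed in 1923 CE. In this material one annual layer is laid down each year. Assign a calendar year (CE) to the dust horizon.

914 CE

Total annual layers = 2125 + 546 = 2671.
The dust horizon sits at annual layer 1662 from the deep end, so 2671 − 1662 = 1009 annual layers formed after it.
Counting back 1009 years from 1923 CE places the dust horizon in 1923 − 1009 = 914 CE.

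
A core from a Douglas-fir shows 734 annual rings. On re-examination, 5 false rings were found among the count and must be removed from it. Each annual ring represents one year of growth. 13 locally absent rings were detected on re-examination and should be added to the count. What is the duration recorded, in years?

742 years

Adjusted count: 734 − 5 + 13 = 742 annual rings.
With a one-to-one annual ring periodicity this is 742 years.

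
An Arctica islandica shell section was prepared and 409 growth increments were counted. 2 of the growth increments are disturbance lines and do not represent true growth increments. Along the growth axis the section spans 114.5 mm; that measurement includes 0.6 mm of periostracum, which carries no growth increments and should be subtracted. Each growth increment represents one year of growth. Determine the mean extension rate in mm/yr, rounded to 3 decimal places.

0.280 mm/yr

Correcting the raw count gives 409 − 2 = 407 true growth increments.
Net length = 114.5 − 0.6 = 113.9 mm.
Extension rate ≈ 113.9 / 407 = 0.280 mm/yr.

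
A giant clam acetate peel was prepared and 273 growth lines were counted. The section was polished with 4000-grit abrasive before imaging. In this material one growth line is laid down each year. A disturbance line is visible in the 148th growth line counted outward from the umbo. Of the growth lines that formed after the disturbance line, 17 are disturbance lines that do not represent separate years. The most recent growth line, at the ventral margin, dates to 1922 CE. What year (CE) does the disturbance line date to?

1814 CE

273 − 148 = 125 growth lines lie beyond the disturbance line toward the ventral margin.
125 − 17 false = 108 true growth lines after the disturbance line.
The growth line at the ventral margin is 1922 CE, so the disturbance line dates to 1922 − 108 = 1814 CE.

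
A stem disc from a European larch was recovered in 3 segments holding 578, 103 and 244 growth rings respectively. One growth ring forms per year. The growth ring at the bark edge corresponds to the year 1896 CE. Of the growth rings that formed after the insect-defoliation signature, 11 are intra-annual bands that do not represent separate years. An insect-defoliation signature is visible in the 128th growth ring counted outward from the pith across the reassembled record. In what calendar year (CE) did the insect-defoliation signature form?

Total growth rings = 578 + 103 + 244 = 925.
925 − 128 = 797 growth rings lie beyond the insect-defoliation signature toward the bark edge.
Excluding 11 false growth rings: 797 − 11 = 786.
The growth ring at the bark edge is 1896 CE, so the insect-defoliation signature dates to 1896 − 786 = 1110 CE.

1110 CE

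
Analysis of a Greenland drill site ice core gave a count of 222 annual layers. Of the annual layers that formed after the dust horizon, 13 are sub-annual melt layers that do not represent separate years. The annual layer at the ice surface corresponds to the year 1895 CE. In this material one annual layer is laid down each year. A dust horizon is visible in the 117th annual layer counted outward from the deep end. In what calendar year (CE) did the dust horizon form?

222 − 117 = 105 annual layers lie beyond the dust horizon toward the ice surface.
Removing the 13 false annual layers leaves 105 − 13 = 92 true annual layers beyond the dust horizon.
1895 − 92 = 1803 CE.

1803 CE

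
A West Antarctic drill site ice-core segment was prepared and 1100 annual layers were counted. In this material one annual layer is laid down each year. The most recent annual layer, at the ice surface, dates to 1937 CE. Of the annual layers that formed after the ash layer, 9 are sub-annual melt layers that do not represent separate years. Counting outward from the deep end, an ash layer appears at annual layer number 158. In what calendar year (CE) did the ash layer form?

The ash layer sits at annual layer 158 from the deep end, so 1100 − 158 = 942 annual layers formed after it.
942 − 9 false = 933 true annual layers after the ash layer.
Counting back 933 years from 1937 CE places the ash layer in 1937 − 933 = 1004 CE.

1004 CE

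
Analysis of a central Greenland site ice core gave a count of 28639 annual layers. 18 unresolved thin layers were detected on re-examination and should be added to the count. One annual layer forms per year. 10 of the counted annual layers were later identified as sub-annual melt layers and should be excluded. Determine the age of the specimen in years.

Correcting the raw count gives 28639 − 10 + 18 = 28647 true annual layers.
At one annual layer per year, that is 28647 years.

28647 yr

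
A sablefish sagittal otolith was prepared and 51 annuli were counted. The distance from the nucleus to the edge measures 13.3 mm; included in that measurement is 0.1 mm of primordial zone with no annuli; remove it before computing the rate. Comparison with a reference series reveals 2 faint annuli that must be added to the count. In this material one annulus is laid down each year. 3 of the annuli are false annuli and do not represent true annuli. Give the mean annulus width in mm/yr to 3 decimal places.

True annulus count = 51 − 3 + 2 = 50.
Removing the 0.1 mm offcut leaves 13.3 − 0.1 = 13.2 mm.
Extension rate ≈ 13.2 / 50 = 0.264 mm/yr.

0.264 mm/yr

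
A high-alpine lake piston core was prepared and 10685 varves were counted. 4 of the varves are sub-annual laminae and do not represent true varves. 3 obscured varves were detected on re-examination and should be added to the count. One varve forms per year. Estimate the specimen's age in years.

10684 years

Correcting the raw count gives 10685 − 4 + 3 = 10684 true varves.
One varve per year makes the duration 10684 years.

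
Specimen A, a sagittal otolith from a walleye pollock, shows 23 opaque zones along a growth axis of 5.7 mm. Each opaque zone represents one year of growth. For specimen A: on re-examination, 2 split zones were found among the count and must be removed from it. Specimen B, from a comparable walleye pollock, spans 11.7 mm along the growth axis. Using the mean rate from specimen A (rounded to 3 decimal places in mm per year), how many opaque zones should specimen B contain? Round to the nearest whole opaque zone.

Specimen A: correcting the raw count gives 23 − 2 = 21 true opaque zones.
A: Mean rate = 5.7 mm / 21 years ≈ 0.271 mm per year.
For B, 11.7 / 0.271 = 43.17 years ≈ 43 opaque zones.

43 opaque zones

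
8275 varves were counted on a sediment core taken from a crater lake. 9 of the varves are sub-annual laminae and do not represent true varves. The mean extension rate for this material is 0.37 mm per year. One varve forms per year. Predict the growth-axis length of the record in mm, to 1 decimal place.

After corrections the count is 8275 − 9 = 8266 varves.
Length ≈ 0.37 × 8266 = 3058.4 mm.

3058.4 mm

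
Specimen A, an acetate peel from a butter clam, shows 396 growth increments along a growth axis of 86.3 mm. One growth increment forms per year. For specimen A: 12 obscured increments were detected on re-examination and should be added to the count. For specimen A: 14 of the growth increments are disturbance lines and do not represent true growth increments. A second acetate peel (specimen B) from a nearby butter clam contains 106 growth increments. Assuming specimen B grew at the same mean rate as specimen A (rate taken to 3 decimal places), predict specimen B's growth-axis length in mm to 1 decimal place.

Specimen A: true growth increment count = 396 − 14 + 12 = 394.
A: Mean rate = 86.3 mm / 394 years ≈ 0.219 mm per year.
For B, 0.219 mm/year × 106 years = 23.2 mm.

23.2 mm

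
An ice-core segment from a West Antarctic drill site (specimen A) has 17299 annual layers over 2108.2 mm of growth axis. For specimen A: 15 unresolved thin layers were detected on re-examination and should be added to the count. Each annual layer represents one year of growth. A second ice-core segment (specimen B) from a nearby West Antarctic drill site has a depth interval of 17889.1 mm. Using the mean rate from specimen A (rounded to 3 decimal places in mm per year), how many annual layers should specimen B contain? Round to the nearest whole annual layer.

146632 annual layers

Specimen A: adjusted count: 17299 + 15 = 17314 annual layers.
A: Extension rate ≈ 2108.2 / 17314 = 0.122 mm/yr.
Specimen B: 17889.1 mm / 0.122 mm per year = 146631.97 years ≈ 146632 annual layers.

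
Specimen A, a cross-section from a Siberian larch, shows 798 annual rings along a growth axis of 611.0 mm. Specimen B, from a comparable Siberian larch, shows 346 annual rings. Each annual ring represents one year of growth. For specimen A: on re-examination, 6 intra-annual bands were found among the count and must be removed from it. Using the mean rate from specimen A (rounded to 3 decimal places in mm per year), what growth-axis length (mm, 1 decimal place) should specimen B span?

Specimen A: adjusted count: 798 − 6 = 792 annual rings.
A: 611.0 mm over 792 years gives 611.0 / 792 ≈ 0.771 mm per year.
B's length ≈ 0.771 × 346 = 266.8 mm.

266.8 mm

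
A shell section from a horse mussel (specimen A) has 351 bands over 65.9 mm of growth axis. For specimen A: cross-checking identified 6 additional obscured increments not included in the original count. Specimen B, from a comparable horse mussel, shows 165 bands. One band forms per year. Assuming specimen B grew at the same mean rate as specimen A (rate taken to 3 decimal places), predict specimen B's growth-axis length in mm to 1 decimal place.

30.5 mm

Specimen A: after corrections the count is 351 + 6 = 357 bands.
A: Extension rate ≈ 65.9 / 357 = 0.185 mm/yr.
Length of B = 0.185 × 165 = 30.5 mm.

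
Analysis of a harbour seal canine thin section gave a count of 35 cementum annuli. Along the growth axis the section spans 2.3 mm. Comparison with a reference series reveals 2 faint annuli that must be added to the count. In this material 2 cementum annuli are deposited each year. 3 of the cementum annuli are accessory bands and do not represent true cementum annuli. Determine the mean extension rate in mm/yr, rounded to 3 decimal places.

0.135 mm/yr

After corrections the count is 35 − 3 + 2 = 34 cementum annuli.
With 2 cementum annuli per year, 34 / 2 = 17 years.
2.3 mm over 17 years gives 2.3 / 17 ≈ 0.135 mm/yr.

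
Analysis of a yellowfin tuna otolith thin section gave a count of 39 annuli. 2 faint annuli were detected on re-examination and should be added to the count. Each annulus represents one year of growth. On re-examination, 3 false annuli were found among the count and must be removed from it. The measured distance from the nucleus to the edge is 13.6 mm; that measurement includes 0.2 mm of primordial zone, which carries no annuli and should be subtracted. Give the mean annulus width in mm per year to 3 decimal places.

After corrections the count is 39 − 3 + 2 = 38 annuli.
The growth record spans 13.6 − 0.2 = 13.4 mm.
13.4 mm over 38 years gives 13.4 / 38 ≈ 0.353 mm per year.

0.353 mm per year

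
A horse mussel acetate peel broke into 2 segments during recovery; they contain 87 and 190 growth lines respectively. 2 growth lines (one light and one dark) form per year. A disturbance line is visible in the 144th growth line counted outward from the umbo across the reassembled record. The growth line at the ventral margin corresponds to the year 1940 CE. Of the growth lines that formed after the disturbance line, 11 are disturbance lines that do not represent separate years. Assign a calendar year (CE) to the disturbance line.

Total growth lines = 87 + 190 = 277.
The disturbance line sits at growth line 144 from the umbo, so 277 − 144 = 133 growth lines formed after it.
Removing the 11 false growth lines leaves 133 − 11 = 122 true growth lines beyond the disturbance line.
122 growth lines at 2 per year is 122 / 2 = 61 years.
The growth line at the ventral margin is 1940 CE, so the disturbance line dates to 1940 − 61 = 1879 CE.

1879 CE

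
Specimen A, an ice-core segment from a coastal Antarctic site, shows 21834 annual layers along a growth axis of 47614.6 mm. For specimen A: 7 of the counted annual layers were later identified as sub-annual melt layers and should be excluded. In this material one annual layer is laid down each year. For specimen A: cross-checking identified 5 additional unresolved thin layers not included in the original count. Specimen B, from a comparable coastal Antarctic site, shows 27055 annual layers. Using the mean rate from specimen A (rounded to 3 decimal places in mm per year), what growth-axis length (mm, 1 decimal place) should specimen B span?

Specimen A: true annual layer count = 21834 − 7 + 5 = 21832.
A: 47614.6 mm over 21832 years gives 47614.6 / 21832 ≈ 2.181 mm/year.
Length of B = 2.181 × 27055 = 59007.0 mm.

59007.0 mm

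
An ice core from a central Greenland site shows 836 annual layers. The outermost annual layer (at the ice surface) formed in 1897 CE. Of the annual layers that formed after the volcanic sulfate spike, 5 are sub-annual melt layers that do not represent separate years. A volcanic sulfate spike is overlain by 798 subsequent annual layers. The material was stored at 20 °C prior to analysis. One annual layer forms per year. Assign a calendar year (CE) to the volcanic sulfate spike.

1104 CE

There are 798 annual layers younger than the volcanic sulfate spike.
798 − 5 false = 793 true annual layers after the volcanic sulfate spike.
Counting back 793 years from 1897 CE places the volcanic sulfate spike in 1897 − 793 = 1104 CE.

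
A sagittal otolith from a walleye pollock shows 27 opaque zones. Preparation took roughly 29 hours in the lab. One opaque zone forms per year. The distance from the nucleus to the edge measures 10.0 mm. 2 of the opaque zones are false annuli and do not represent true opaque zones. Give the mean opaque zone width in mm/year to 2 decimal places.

True opaque zone count = 27 − 2 = 25.
Mean rate = 10.0 mm / 25 years ≈ 0.40 mm/year.

0.40 mm/year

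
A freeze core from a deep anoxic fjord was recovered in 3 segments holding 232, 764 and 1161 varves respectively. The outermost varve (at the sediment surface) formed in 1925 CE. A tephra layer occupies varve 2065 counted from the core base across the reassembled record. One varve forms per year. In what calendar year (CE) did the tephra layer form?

Total varves = 232 + 764 + 1161 = 2157.
Between varve 2065 and the sediment surface there are 2157 − 2065 = 92 varves.
Counting back 92 years from 1925 CE places the tephra layer in 1925 − 92 = 1833 CE.

1833 CE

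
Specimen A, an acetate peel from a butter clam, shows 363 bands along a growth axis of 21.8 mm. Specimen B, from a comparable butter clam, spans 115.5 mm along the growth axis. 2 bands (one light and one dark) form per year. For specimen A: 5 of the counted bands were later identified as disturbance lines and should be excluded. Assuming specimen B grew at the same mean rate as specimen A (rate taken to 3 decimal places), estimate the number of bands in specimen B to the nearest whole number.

1893 bands

Specimen A: after corrections the count is 363 − 5 = 358 bands.
Specimen A: dividing by 2 bands per year: 358 / 2 = 179 years.
A: 21.8 mm over 179 years gives 21.8 / 179 ≈ 0.122 mm per year.
B spans 115.5 / 0.122 = 946.72 years; at 2 bands per year that is 946.72 × 2 ≈ 1893 bands.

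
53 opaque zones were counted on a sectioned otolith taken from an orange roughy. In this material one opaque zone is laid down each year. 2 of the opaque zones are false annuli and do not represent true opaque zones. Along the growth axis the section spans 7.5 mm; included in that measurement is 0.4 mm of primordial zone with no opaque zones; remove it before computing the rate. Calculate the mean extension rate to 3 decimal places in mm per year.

Correcting the raw count gives 53 − 2 = 51 true opaque zones.
The growth record spans 7.5 − 0.4 = 7.1 mm.
Mean rate = 7.1 mm / 51 years ≈ 0.139 mm per year.

0.139 mm per year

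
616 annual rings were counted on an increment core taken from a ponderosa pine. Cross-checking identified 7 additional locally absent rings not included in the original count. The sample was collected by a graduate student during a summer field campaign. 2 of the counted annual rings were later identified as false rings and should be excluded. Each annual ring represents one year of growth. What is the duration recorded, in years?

Adjusted count: 616 − 2 + 7 = 621 annual rings.
One annual ring per year makes the duration 621 years.

621 years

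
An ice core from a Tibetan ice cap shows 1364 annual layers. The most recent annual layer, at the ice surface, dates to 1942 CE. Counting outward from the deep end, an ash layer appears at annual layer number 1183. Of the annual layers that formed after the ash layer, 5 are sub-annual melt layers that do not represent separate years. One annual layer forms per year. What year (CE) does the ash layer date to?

Between annual layer 1183 and the ice surface there are 1364 − 1183 = 181 annual layers.
Excluding 5 false annual layers: 181 − 5 = 176.
The annual layer at the ice surface is 1942 CE, so the ash layer dates to 1942 − 176 = 1766 CE.

1766 CE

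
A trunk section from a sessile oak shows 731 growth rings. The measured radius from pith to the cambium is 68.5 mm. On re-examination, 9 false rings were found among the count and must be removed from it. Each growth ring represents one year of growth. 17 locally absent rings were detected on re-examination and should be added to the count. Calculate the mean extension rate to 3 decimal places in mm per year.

0.093 mm per year

Correcting the raw count gives 731 − 9 + 17 = 739 true growth rings.
68.5 mm over 739 years gives 68.5 / 739 ≈ 0.093 mm per year.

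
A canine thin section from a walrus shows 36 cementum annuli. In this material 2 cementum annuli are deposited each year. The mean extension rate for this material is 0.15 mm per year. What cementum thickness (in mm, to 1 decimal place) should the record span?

With 2 cementum annuli per year, 36 / 2 = 18 years.
Predicted length = 0.15 mm/year × 18 years = 2.7 mm.

2.7 mm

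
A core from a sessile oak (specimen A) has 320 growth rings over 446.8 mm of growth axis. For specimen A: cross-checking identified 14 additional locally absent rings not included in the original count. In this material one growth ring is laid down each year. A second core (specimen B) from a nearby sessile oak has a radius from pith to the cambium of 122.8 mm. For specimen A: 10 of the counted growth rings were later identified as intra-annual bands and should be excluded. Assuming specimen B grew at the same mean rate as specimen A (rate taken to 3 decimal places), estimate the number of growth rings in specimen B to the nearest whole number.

89 growth rings

Specimen A: adjusted count: 320 − 10 + 14 = 324 growth rings.
A: Extension rate ≈ 446.8 / 324 = 1.379 mm/yr.
For B, 122.8 / 1.379 = 89.05 years ≈ 89 growth rings.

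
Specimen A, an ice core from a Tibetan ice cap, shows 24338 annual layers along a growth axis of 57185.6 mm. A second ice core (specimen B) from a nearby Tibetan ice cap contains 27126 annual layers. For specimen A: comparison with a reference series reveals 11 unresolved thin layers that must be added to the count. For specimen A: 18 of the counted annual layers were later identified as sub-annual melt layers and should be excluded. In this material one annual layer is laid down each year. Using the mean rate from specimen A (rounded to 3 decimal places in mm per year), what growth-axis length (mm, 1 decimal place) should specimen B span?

63746.1 mm

Specimen A: adjusted count: 24338 − 18 + 11 = 24331 annual layers.
A: 57185.6 mm over 24331 years gives 57185.6 / 24331 ≈ 2.350 mm per year.
Length of B = 2.350 × 27126 = 63746.1 mm.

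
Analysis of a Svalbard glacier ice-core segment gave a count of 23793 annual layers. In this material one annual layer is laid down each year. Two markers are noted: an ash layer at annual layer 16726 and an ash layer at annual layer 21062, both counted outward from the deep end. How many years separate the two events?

21062 − 16726 = 4336 annual layers lie between the two events.
That is 4336 years at one annual layer per year.

4336 yr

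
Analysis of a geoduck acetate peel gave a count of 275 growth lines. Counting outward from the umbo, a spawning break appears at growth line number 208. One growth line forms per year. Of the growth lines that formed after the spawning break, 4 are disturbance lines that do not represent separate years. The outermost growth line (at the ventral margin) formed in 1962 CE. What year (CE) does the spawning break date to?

Between growth line 208 and the ventral margin there are 275 − 208 = 67 growth lines.
Removing the 4 false growth lines leaves 67 − 4 = 63 true growth lines beyond the spawning break.
Counting back 63 years from 1962 CE places the spawning break in 1962 − 63 = 1899 CE.

1899 CE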